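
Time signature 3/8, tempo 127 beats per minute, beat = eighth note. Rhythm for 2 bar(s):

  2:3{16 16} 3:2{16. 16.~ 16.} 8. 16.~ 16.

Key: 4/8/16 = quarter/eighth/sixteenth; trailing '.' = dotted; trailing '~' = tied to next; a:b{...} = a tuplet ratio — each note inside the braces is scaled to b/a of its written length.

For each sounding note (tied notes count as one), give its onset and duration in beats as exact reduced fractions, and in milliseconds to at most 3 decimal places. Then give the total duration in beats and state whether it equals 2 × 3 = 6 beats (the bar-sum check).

1) 0.0ms=0b +354.331ms=3/4b
2) 354.331ms=3/4b +354.331ms=3/4b
3) 708.661ms=3/2b +236.22ms=1/2b
4) 944.882ms=2b +472.441ms=1b
5) 1417.323ms=3b +708.661ms=3/2b
6) 2125.984ms=9/2b +708.661ms=3/2b
Σ=6b of 6 (127bpm 3/8) — PASS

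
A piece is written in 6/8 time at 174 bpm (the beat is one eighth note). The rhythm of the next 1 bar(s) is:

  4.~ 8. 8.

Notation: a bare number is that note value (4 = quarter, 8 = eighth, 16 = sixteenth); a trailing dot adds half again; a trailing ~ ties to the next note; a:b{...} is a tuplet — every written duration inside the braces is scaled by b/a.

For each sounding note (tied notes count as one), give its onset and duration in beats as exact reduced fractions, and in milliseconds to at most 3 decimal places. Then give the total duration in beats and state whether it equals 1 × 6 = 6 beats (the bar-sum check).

1) 0.0ms=0b +1551.724ms=9/2b
2) 1551.724ms=9/2b +517.241ms=3/2b
Σ=6b of 6 (174bpm 6/8) — PASS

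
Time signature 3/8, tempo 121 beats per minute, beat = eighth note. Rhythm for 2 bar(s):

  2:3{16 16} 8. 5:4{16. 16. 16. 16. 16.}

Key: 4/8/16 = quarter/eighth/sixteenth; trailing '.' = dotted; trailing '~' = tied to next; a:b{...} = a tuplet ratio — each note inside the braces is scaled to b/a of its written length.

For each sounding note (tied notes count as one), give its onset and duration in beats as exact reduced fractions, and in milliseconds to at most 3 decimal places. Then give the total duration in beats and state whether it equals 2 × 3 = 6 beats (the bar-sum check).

1) 0.0ms=0b +371.901ms=3/4b
2) 371.901ms=3/4b +371.901ms=3/4b
3) 743.802ms=3/2b +743.802ms=3/2b
4) 1487.603ms=3b +297.521ms=3/5b
5) 1785.124ms=18/5b +297.521ms=3/5b
6) 2082.645ms=21/5b +297.521ms=3/5b
7) 2380.165ms=24/5b +297.521ms=3/5b
8) 2677.686ms=27/5b +297.521ms=3/5b
Σ=6b of 6 (121bpm 3/8) — PASS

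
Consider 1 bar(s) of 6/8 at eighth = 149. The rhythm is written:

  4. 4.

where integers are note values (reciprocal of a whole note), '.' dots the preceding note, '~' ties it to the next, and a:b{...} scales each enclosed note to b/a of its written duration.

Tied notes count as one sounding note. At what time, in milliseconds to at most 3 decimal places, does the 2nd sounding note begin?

1. 0.0ms @ 0 + 1208.054ms (3)
2. 1208.054ms @ 3 + 1208.054ms (3)

note 2 onset = 3b = 1208.054ms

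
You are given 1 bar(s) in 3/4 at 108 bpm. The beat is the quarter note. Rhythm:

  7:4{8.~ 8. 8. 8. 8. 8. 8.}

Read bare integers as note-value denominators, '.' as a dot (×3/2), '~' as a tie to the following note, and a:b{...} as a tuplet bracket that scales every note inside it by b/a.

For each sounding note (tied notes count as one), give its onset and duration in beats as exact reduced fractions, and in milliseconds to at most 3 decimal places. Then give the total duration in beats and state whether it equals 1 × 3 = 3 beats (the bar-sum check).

1) 0.0ms=0b +476.19ms=6/7b
2) 476.19ms=6/7b +238.095ms=3/7b
3) 714.286ms=9/7b +238.095ms=3/7b
4) 952.381ms=12/7b +238.095ms=3/7b
5) 1190.476ms=15/7b +238.095ms=3/7b
6) 1428.571ms=18/7b +238.095ms=3/7b
Σ=3b of 3 (108bpm 3/4) — PASS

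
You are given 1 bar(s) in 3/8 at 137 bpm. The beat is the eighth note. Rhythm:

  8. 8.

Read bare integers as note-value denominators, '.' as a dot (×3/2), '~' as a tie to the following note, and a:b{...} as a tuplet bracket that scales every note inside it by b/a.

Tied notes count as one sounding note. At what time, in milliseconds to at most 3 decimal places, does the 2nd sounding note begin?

1. 0.0ms @ 0 + 656.934ms (3/2)
2. 656.934ms @ 3/2 + 656.934ms (3/2)

note 2 onset = 3/2b = 656.934ms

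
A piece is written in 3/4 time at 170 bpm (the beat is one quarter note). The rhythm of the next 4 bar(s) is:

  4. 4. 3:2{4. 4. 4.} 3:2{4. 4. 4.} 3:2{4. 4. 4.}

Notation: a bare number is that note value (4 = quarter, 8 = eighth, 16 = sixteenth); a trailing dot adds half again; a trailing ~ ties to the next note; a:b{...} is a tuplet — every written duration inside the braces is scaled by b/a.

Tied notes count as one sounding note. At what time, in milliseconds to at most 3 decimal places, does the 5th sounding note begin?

1. 0.0ms @ 0 + 529.412ms (3/2)
2. 529.412ms @ 3/2 + 529.412ms (3/2)
3. 1058.824ms @ 3 + 352.941ms (1)
4. 1411.765ms @ 4 + 352.941ms (1)
5. 1764.706ms @ 5 + 352.941ms (1)
6. 2117.647ms @ 6 + 352.941ms (1)
7. 2470.588ms @ 7 + 352.941ms (1)
8. 2823.529ms @ 8 + 352.941ms (1)
9. 3176.471ms @ 9 + 352.941ms (1)
10. 3529.412ms @ 10 + 352.941ms (1)
11. 3882.353ms @ 11 + 352.941ms (1)

note 5 onset = 5b = 1764.706ms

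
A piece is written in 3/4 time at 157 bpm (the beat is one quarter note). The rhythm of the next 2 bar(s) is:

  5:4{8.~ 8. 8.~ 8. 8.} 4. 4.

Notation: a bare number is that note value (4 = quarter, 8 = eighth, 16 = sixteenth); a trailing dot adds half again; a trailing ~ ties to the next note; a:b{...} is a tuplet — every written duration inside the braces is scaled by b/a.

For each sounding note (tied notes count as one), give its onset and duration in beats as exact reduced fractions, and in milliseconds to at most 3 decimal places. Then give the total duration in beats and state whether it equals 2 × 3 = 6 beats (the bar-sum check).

1) 0.0ms=0b +458.599ms=6/5b
2) 458.599ms=6/5b +458.599ms=6/5b
3) 917.197ms=12/5b +229.299ms=3/5b
4) 1146.497ms=3b +573.248ms=3/2b
5) 1719.745ms=9/2b +573.248ms=3/2b
Σ=6b of 6 (157bpm 3/4) — PASS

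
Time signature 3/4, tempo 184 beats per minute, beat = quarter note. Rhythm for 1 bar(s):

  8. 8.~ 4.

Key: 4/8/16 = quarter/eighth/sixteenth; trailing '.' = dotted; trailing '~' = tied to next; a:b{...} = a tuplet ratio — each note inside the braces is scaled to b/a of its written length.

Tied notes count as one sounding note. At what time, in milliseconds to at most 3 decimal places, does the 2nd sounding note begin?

note 2 onset = 3/4b = 244.565ms

1. 0.0ms @ 0 + 244.565ms (3/4)
2. 244.565ms @ 3/4 + 733.696ms (9/4)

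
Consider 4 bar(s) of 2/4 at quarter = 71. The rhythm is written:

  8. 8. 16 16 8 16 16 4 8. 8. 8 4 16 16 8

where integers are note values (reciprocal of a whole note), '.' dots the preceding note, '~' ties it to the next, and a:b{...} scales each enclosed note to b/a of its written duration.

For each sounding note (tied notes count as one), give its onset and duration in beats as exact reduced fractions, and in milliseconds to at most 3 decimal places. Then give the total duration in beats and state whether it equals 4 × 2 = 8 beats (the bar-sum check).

1) 0.0ms=0b +633.803ms=3/4b
2) 633.803ms=3/4b +633.803ms=3/4b
3) 1267.606ms=3/2b +211.268ms=1/4b
4) 1478.873ms=7/4b +211.268ms=1/4b
5) 1690.141ms=2b +422.535ms=1/2b
6) 2112.676ms=5/2b +211.268ms=1/4b
7) 2323.944ms=11/4b +211.268ms=1/4b
8) 2535.211ms=3b +845.07ms=1b
9) 3380.282ms=4b +633.803ms=3/4b
10) 4014.085ms=19/4b +633.803ms=3/4b
11) 4647.887ms=11/2b +422.535ms=1/2b
12) 5070.423ms=6b +845.07ms=1b
13) 5915.493ms=7b +211.268ms=1/4b
14) 6126.761ms=29/4b +211.268ms=1/4b
15) 6338.028ms=15/2b +422.535ms=1/2b
Σ=8b of 8 (71bpm 2/4) — PASS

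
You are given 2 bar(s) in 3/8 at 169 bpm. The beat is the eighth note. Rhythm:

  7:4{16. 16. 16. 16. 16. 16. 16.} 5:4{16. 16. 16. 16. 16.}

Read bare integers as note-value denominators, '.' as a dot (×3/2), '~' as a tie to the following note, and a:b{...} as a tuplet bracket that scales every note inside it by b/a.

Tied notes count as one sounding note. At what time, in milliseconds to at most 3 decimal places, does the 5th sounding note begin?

1. 0.0ms @ 0 + 152.156ms (3/7)
2. 152.156ms @ 3/7 + 152.156ms (3/7)
3. 304.311ms @ 6/7 + 152.156ms (3/7)
4. 456.467ms @ 9/7 + 152.156ms (3/7)
5. 608.622ms @ 12/7 + 152.156ms (3/7)
6. 760.778ms @ 15/7 + 152.156ms (3/7)
7. 912.933ms @ 18/7 + 152.156ms (3/7)
8. 1065.089ms @ 3 + 213.018ms (3/5)
9. 1278.107ms @ 18/5 + 213.018ms (3/5)
10. 1491.124ms @ 21/5 + 213.018ms (3/5)
11. 1704.142ms @ 24/5 + 213.018ms (3/5)
12. 1917.16ms @ 27/5 + 213.018ms (3/5)

note 5 onset = 12/7b = 608.622ms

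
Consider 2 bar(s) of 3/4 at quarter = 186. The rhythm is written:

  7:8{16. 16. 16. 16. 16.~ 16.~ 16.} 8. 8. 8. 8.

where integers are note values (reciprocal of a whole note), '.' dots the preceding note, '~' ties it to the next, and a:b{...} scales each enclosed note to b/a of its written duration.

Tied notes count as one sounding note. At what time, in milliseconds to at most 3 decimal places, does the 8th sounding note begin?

note 8 onset = 9/2b = 1451.613ms

1. 0.0ms @ 0 + 138.249ms (3/7)
2. 138.249ms @ 3/7 + 138.249ms (3/7)
3. 276.498ms @ 6/7 + 138.249ms (3/7)
4. 414.747ms @ 9/7 + 138.249ms (3/7)
5. 552.995ms @ 12/7 + 414.747ms (9/7)
6. 967.742ms @ 3 + 241.935ms (3/4)
7. 1209.677ms @ 15/4 + 241.935ms (3/4)
8. 1451.613ms @ 9/2 + 241.935ms (3/4)
9. 1693.548ms @ 21/4 + 241.935ms (3/4)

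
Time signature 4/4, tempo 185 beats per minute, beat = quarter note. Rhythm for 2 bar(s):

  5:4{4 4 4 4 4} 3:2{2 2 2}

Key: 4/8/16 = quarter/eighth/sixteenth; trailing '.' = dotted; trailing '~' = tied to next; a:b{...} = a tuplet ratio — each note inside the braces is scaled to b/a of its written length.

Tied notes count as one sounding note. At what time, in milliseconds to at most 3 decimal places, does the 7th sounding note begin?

note 7 onset = 16/3b = 1729.73ms

1. 0.0ms @ 0 + 259.459ms (4/5)
2. 259.459ms @ 4/5 + 259.459ms (4/5)
3. 518.919ms @ 8/5 + 259.459ms (4/5)
4. 778.378ms @ 12/5 + 259.459ms (4/5)
5. 1037.838ms @ 16/5 + 259.459ms (4/5)
6. 1297.297ms @ 4 + 432.432ms (4/3)
7. 1729.73ms @ 16/3 + 432.432ms (4/3)
8. 2162.162ms @ 20/3 + 432.432ms (4/3)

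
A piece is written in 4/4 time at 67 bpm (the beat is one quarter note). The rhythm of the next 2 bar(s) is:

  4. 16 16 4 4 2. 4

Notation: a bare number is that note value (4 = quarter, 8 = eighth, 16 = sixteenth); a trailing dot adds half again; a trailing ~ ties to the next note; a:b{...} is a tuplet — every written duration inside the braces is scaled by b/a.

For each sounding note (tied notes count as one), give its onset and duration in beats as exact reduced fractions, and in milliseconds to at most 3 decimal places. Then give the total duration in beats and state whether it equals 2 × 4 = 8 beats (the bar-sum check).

1) 0.0ms=0b +1343.284ms=3/2b
2) 1343.284ms=3/2b +223.881ms=1/4b
3) 1567.164ms=7/4b +223.881ms=1/4b
4) 1791.045ms=2b +895.522ms=1b
5) 2686.567ms=3b +895.522ms=1b
6) 3582.09ms=4b +2686.567ms=3b
7) 6268.657ms=7b +895.522ms=1b
Σ=8b of 8 (67bpm 4/4) — PASS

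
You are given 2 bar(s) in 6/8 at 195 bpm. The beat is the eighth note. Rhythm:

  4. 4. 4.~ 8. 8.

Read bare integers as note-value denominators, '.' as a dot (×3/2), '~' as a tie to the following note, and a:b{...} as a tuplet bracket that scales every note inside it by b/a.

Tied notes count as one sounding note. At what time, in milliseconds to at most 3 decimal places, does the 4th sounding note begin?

note 4 onset = 21/2b = 3230.769ms

1. 0.0ms @ 0 + 923.077ms (3)
2. 923.077ms @ 3 + 923.077ms (3)
3. 1846.154ms @ 6 + 1384.615ms (9/2)
4. 3230.769ms @ 21/2 + 461.538ms (3/2)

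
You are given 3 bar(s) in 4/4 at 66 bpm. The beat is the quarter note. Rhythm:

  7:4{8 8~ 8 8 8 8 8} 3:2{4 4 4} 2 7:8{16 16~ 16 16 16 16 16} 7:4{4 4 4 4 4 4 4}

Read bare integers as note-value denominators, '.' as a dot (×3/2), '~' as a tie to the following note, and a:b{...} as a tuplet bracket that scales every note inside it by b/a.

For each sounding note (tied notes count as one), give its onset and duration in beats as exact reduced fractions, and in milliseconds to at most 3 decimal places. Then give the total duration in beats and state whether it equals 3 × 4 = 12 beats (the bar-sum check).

1) 0.0ms=0b +259.74ms=2/7b
2) 259.74ms=2/7b +519.481ms=4/7b
3) 779.221ms=6/7b +259.74ms=2/7b
4) 1038.961ms=8/7b +259.74ms=2/7b
5) 1298.701ms=10/7b +259.74ms=2/7b
6) 1558.442ms=12/7b +259.74ms=2/7b
7) 1818.182ms=2b +606.061ms=2/3b
8) 2424.242ms=8/3b +606.061ms=2/3b
9) 3030.303ms=10/3b +606.061ms=2/3b
10) 3636.364ms=4b +1818.182ms=2b
11) 5454.545ms=6b +259.74ms=2/7b
12) 5714.286ms=44/7b +519.481ms=4/7b
13) 6233.766ms=48/7b +259.74ms=2/7b
14) 6493.506ms=50/7b +259.74ms=2/7b
15) 6753.247ms=52/7b +259.74ms=2/7b
16) 7012.987ms=54/7b +259.74ms=2/7b
17) 7272.727ms=8b +519.481ms=4/7b
18) 7792.208ms=60/7b +519.481ms=4/7b
19) 8311.688ms=64/7b +519.481ms=4/7b
20) 8831.169ms=68/7b +519.481ms=4/7b
21) 9350.649ms=72/7b +519.481ms=4/7b
22) 9870.13ms=76/7b +519.481ms=4/7b
23) 10389.61ms=80/7b +519.481ms=4/7b
Σ=12b of 12 (66bpm 4/4) — PASS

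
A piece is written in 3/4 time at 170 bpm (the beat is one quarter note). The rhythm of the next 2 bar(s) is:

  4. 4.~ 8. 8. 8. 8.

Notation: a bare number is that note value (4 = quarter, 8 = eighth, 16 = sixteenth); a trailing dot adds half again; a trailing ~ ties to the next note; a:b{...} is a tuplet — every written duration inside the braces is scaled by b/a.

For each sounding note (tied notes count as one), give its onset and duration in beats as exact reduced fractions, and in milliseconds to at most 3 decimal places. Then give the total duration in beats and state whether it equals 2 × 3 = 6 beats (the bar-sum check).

1) 0.0ms=0b +529.412ms=3/2b
2) 529.412ms=3/2b +794.118ms=9/4b
3) 1323.529ms=15/4b +264.706ms=3/4b
4) 1588.235ms=9/2b +264.706ms=3/4b
5) 1852.941ms=21/4b +264.706ms=3/4b
Σ=6b of 6 (170bpm 3/4) — PASS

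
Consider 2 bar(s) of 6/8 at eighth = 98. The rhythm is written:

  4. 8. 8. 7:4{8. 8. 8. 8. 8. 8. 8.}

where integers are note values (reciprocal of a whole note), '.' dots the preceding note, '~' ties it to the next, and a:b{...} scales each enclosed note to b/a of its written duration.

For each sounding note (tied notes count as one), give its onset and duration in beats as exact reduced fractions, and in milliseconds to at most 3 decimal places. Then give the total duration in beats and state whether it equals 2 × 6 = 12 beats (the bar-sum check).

1) 0.0ms=0b +1836.735ms=3b
2) 1836.735ms=3b +918.367ms=3/2b
3) 2755.102ms=9/2b +918.367ms=3/2b
4) 3673.469ms=6b +524.781ms=6/7b
5) 4198.251ms=48/7b +524.781ms=6/7b
6) 4723.032ms=54/7b +524.781ms=6/7b
7) 5247.813ms=60/7b +524.781ms=6/7b
8) 5772.595ms=66/7b +524.781ms=6/7b
9) 6297.376ms=72/7b +524.781ms=6/7b
10) 6822.157ms=78/7b +524.781ms=6/7b
Σ=12b of 12 (98bpm 6/8) — PASS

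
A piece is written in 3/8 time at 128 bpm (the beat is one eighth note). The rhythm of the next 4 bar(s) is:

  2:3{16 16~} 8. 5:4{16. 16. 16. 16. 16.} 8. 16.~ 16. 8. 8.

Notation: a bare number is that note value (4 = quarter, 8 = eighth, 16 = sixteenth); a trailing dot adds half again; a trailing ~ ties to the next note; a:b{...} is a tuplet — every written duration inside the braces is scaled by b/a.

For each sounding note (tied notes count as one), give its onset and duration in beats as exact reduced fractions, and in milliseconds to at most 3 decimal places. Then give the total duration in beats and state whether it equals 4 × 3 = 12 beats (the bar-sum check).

1) 0.0ms=0b +351.562ms=3/4b
2) 351.562ms=3/4b +1054.688ms=9/4b
3) 1406.25ms=3b +281.25ms=3/5b
4) 1687.5ms=18/5b +281.25ms=3/5b
5) 1968.75ms=21/5b +281.25ms=3/5b
6) 2250.0ms=24/5b +281.25ms=3/5b
7) 2531.25ms=27/5b +281.25ms=3/5b
8) 2812.5ms=6b +703.125ms=3/2b
9) 3515.625ms=15/2b +703.125ms=3/2b
10) 4218.75ms=9b +703.125ms=3/2b
11) 4921.875ms=21/2b +703.125ms=3/2b
Σ=12b of 12 (128bpm 3/8) — PASS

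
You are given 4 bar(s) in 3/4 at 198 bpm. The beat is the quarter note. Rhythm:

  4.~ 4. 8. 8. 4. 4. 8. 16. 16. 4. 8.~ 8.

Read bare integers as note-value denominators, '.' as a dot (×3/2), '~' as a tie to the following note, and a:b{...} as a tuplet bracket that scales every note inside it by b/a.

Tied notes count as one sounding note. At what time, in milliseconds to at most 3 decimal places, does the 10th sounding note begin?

1. 0.0ms @ 0 + 909.091ms (3)
2. 909.091ms @ 3 + 227.273ms (3/4)
3. 1136.364ms @ 15/4 + 227.273ms (3/4)
4. 1363.636ms @ 9/2 + 454.545ms (3/2)
5. 1818.182ms @ 6 + 454.545ms (3/2)
6. 2272.727ms @ 15/2 + 227.273ms (3/4)
7. 2500.0ms @ 33/4 + 113.636ms (3/8)
8. 2613.636ms @ 69/8 + 113.636ms (3/8)
9. 2727.273ms @ 9 + 454.545ms (3/2)
10. 3181.818ms @ 21/2 + 454.545ms (3/2)

note 10 onset = 21/2b = 3181.818ms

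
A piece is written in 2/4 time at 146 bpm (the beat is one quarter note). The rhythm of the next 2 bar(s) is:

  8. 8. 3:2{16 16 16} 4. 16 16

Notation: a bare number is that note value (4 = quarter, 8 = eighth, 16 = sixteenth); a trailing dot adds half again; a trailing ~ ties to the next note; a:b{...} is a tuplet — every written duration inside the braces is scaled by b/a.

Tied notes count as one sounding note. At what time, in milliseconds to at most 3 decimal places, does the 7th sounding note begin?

1. 0.0ms @ 0 + 308.219ms (3/4)
2. 308.219ms @ 3/4 + 308.219ms (3/4)
3. 616.438ms @ 3/2 + 68.493ms (1/6)
4. 684.932ms @ 5/3 + 68.493ms (1/6)
5. 753.425ms @ 11/6 + 68.493ms (1/6)
6. 821.918ms @ 2 + 616.438ms (3/2)
7. 1438.356ms @ 7/2 + 102.74ms (1/4)
8. 1541.096ms @ 15/4 + 102.74ms (1/4)

note 7 onset = 7/2b = 1438.356ms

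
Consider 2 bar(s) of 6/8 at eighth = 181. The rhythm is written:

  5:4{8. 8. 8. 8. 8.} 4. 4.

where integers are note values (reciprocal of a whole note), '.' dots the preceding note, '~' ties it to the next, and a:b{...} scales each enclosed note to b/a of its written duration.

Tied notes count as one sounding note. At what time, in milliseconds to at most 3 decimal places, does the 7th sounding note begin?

note 7 onset = 9b = 2983.425ms

1. 0.0ms @ 0 + 397.79ms (6/5)
2. 397.79ms @ 6/5 + 397.79ms (6/5)
3. 795.58ms @ 12/5 + 397.79ms (6/5)
4. 1193.37ms @ 18/5 + 397.79ms (6/5)
5. 1591.16ms @ 24/5 + 397.79ms (6/5)
6. 1988.95ms @ 6 + 994.475ms (3)
7. 2983.425ms @ 9 + 994.475ms (3)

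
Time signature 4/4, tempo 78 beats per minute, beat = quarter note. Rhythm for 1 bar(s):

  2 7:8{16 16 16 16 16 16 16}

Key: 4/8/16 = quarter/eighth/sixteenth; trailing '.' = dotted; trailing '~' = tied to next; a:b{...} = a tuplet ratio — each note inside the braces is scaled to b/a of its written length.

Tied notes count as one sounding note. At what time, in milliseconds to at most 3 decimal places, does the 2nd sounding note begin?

note 2 onset = 2b = 1538.462ms

1. 0.0ms @ 0 + 1538.462ms (2)
2. 1538.462ms @ 2 + 219.78ms (2/7)
3. 1758.242ms @ 16/7 + 219.78ms (2/7)
4. 1978.022ms @ 18/7 + 219.78ms (2/7)
5. 2197.802ms @ 20/7 + 219.78ms (2/7)
6. 2417.582ms @ 22/7 + 219.78ms (2/7)
7. 2637.363ms @ 24/7 + 219.78ms (2/7)
8. 2857.143ms @ 26/7 + 219.78ms (2/7)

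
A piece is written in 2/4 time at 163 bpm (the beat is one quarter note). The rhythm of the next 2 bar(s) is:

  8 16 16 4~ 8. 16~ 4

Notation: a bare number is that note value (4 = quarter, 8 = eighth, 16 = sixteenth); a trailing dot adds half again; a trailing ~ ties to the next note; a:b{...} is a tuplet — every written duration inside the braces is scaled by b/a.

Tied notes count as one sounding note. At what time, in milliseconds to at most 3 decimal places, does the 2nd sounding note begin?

1. 0.0ms @ 0 + 184.049ms (1/2)
2. 184.049ms @ 1/2 + 92.025ms (1/4)
3. 276.074ms @ 3/4 + 92.025ms (1/4)
4. 368.098ms @ 1 + 644.172ms (7/4)
5. 1012.27ms @ 11/4 + 460.123ms (5/4)

note 2 onset = 1/2b = 184.049ms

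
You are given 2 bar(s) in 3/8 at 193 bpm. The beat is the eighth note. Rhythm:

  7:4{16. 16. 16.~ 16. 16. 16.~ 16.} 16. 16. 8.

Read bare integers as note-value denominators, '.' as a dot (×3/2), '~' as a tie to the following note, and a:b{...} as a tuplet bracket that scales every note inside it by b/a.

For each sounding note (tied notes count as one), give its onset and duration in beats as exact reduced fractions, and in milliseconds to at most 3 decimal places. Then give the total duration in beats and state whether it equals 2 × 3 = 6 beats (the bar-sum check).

1) 0.0ms=0b +133.235ms=3/7b
2) 133.235ms=3/7b +133.235ms=3/7b
3) 266.469ms=6/7b +266.469ms=6/7b
4) 532.939ms=12/7b +133.235ms=3/7b
5) 666.173ms=15/7b +266.469ms=6/7b
6) 932.642ms=3b +233.161ms=3/4b
7) 1165.803ms=15/4b +233.161ms=3/4b
8) 1398.964ms=9/2b +466.321ms=3/2b
Σ=6b of 6 (193bpm 3/8) — PASS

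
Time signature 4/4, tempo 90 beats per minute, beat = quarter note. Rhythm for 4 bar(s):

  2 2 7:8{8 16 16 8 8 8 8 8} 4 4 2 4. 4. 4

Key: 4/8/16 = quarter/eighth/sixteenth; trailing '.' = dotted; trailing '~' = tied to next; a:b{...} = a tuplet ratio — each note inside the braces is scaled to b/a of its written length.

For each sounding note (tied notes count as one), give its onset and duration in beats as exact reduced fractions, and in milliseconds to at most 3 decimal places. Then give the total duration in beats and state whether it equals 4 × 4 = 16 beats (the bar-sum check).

1) 0.0ms=0b +1333.333ms=2b
2) 1333.333ms=2b +1333.333ms=2b
3) 2666.667ms=4b +380.952ms=4/7b
4) 3047.619ms=32/7b +190.476ms=2/7b
5) 3238.095ms=34/7b +190.476ms=2/7b
6) 3428.571ms=36/7b +380.952ms=4/7b
7) 3809.524ms=40/7b +380.952ms=4/7b
8) 4190.476ms=44/7b +380.952ms=4/7b
9) 4571.429ms=48/7b +380.952ms=4/7b
10) 4952.381ms=52/7b +380.952ms=4/7b
11) 5333.333ms=8b +666.667ms=1b
12) 6000.0ms=9b +666.667ms=1b
13) 6666.667ms=10b +1333.333ms=2b
14) 8000.0ms=12b +1000.0ms=3/2b
15) 9000.0ms=27/2b +1000.0ms=3/2b
16) 10000.0ms=15b +666.667ms=1b
Σ=16b of 16 (90bpm 4/4) — PASS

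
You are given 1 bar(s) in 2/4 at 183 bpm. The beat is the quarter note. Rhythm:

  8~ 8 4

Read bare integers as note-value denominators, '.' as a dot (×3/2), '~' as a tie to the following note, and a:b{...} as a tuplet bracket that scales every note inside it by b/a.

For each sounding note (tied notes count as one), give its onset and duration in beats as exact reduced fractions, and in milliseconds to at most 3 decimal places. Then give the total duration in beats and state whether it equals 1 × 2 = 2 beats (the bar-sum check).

1) 0.0ms=0b +327.869ms=1b
2) 327.869ms=1b +327.869ms=1b
Σ=2b of 2 (183bpm 2/4) — PASS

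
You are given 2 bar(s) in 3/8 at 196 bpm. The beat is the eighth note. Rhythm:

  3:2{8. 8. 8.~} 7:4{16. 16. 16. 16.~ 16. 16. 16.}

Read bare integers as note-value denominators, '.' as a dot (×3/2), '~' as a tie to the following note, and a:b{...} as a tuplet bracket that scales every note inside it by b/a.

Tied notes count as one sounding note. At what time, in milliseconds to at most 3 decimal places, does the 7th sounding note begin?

1. 0.0ms @ 0 + 306.122ms (1)
2. 306.122ms @ 1 + 306.122ms (1)
3. 612.245ms @ 2 + 437.318ms (10/7)
4. 1049.563ms @ 24/7 + 131.195ms (3/7)
5. 1180.758ms @ 27/7 + 131.195ms (3/7)
6. 1311.953ms @ 30/7 + 262.391ms (6/7)
7. 1574.344ms @ 36/7 + 131.195ms (3/7)
8. 1705.539ms @ 39/7 + 131.195ms (3/7)

note 7 onset = 36/7b = 1574.344ms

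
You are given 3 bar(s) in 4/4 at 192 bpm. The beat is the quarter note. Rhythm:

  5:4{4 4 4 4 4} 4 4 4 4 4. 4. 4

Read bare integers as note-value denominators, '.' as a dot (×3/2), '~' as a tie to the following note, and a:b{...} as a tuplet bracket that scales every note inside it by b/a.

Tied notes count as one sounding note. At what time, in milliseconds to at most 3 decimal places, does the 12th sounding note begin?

note 12 onset = 11b = 3437.5ms

1. 0.0ms @ 0 + 250.0ms (4/5)
2. 250.0ms @ 4/5 + 250.0ms (4/5)
3. 500.0ms @ 8/5 + 250.0ms (4/5)
4. 750.0ms @ 12/5 + 250.0ms (4/5)
5. 1000.0ms @ 16/5 + 250.0ms (4/5)
6. 1250.0ms @ 4 + 312.5ms (1)
7. 1562.5ms @ 5 + 312.5ms (1)
8. 1875.0ms @ 6 + 312.5ms (1)
9. 2187.5ms @ 7 + 312.5ms (1)
10. 2500.0ms @ 8 + 468.75ms (3/2)
11. 2968.75ms @ 19/2 + 468.75ms (3/2)
12. 3437.5ms @ 11 + 312.5ms (1)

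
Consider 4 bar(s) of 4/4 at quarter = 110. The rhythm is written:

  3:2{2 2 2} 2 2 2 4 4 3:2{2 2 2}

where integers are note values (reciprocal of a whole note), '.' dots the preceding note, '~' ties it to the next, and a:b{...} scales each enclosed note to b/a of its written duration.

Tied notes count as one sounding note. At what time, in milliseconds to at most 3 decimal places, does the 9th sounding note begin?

note 9 onset = 12b = 6545.455ms

1. 0.0ms @ 0 + 727.273ms (4/3)
2. 727.273ms @ 4/3 + 727.273ms (4/3)
3. 1454.545ms @ 8/3 + 727.273ms (4/3)
4. 2181.818ms @ 4 + 1090.909ms (2)
5. 3272.727ms @ 6 + 1090.909ms (2)
6. 4363.636ms @ 8 + 1090.909ms (2)
7. 5454.545ms @ 10 + 545.455ms (1)
8. 6000.0ms @ 11 + 545.455ms (1)
9. 6545.455ms @ 12 + 727.273ms (4/3)
10. 7272.727ms @ 40/3 + 727.273ms (4/3)
11. 8000.0ms @ 44/3 + 727.273ms (4/3)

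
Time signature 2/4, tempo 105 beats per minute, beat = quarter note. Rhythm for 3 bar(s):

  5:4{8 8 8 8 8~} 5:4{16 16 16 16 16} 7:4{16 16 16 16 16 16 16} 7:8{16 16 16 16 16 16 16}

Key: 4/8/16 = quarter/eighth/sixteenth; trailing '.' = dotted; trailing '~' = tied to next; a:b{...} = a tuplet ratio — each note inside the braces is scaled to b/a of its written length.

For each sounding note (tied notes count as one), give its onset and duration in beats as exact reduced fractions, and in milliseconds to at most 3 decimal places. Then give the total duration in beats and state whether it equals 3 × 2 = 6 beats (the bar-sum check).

1) 0.0ms=0b +228.571ms=2/5b
2) 228.571ms=2/5b +228.571ms=2/5b
3) 457.143ms=4/5b +228.571ms=2/5b
4) 685.714ms=6/5b +228.571ms=2/5b
5) 914.286ms=8/5b +342.857ms=3/5b
6) 1257.143ms=11/5b +114.286ms=1/5b
7) 1371.429ms=12/5b +114.286ms=1/5b
8) 1485.714ms=13/5b +114.286ms=1/5b
9) 1600.0ms=14/5b +114.286ms=1/5b
10) 1714.286ms=3b +81.633ms=1/7b
11) 1795.918ms=22/7b +81.633ms=1/7b
12) 1877.551ms=23/7b +81.633ms=1/7b
13) 1959.184ms=24/7b +81.633ms=1/7b
14) 2040.816ms=25/7b +81.633ms=1/7b
15) 2122.449ms=26/7b +81.633ms=1/7b
16) 2204.082ms=27/7b +81.633ms=1/7b
17) 2285.714ms=4b +163.265ms=2/7b
18) 2448.98ms=30/7b +163.265ms=2/7b
19) 2612.245ms=32/7b +163.265ms=2/7b
20) 2775.51ms=34/7b +163.265ms=2/7b
21) 2938.776ms=36/7b +163.265ms=2/7b
22) 3102.041ms=38/7b +163.265ms=2/7b
23) 3265.306ms=40/7b +163.265ms=2/7b
Σ=6b of 6 (105bpm 2/4) — PASS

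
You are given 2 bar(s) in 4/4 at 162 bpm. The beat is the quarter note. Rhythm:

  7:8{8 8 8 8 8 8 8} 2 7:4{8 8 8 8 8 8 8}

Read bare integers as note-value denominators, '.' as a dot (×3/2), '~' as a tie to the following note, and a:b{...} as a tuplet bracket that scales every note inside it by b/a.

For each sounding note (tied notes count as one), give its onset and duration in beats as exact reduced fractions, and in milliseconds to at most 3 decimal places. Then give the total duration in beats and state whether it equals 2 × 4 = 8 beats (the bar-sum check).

1) 0.0ms=0b +211.64ms=4/7b
2) 211.64ms=4/7b +211.64ms=4/7b
3) 423.28ms=8/7b +211.64ms=4/7b
4) 634.921ms=12/7b +211.64ms=4/7b
5) 846.561ms=16/7b +211.64ms=4/7b
6) 1058.201ms=20/7b +211.64ms=4/7b
7) 1269.841ms=24/7b +211.64ms=4/7b
8) 1481.481ms=4b +740.741ms=2b
9) 2222.222ms=6b +105.82ms=2/7b
10) 2328.042ms=44/7b +105.82ms=2/7b
11) 2433.862ms=46/7b +105.82ms=2/7b
12) 2539.683ms=48/7b +105.82ms=2/7b
13) 2645.503ms=50/7b +105.82ms=2/7b
14) 2751.323ms=52/7b +105.82ms=2/7b
15) 2857.143ms=54/7b +105.82ms=2/7b
Σ=8b of 8 (162bpm 4/4) — PASS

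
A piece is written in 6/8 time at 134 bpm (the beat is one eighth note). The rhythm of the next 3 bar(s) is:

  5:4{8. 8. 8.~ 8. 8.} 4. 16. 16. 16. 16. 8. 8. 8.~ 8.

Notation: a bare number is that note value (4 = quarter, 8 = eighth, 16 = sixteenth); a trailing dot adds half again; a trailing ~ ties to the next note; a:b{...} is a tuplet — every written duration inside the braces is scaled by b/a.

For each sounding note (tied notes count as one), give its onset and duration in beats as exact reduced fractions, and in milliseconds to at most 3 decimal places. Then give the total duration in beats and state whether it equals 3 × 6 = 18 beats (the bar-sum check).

1) 0.0ms=0b +537.313ms=6/5b
2) 537.313ms=6/5b +537.313ms=6/5b
3) 1074.627ms=12/5b +1074.627ms=12/5b
4) 2149.254ms=24/5b +537.313ms=6/5b
5) 2686.567ms=6b +1343.284ms=3b
6) 4029.851ms=9b +335.821ms=3/4b
7) 4365.672ms=39/4b +335.821ms=3/4b
8) 4701.493ms=21/2b +335.821ms=3/4b
9) 5037.313ms=45/4b +335.821ms=3/4b
10) 5373.134ms=12b +671.642ms=3/2b
11) 6044.776ms=27/2b +671.642ms=3/2b
12) 6716.418ms=15b +1343.284ms=3b
Σ=18b of 18 (134bpm 6/8) — PASS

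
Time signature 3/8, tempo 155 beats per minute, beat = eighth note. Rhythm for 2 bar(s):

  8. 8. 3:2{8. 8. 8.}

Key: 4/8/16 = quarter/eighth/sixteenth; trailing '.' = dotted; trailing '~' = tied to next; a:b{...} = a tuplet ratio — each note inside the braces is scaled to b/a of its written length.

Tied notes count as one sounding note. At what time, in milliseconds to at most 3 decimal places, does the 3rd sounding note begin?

note 3 onset = 3b = 1161.29ms

1. 0.0ms @ 0 + 580.645ms (3/2)
2. 580.645ms @ 3/2 + 580.645ms (3/2)
3. 1161.29ms @ 3 + 387.097ms (1)
4. 1548.387ms @ 4 + 387.097ms (1)
5. 1935.484ms @ 5 + 387.097ms (1)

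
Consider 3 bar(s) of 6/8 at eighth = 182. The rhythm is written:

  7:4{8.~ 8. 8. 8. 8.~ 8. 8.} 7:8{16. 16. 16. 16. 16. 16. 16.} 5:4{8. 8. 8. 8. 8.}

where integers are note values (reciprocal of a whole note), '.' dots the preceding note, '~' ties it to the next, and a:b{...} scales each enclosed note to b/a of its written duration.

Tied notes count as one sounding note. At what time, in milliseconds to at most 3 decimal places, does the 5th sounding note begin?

note 5 onset = 36/7b = 1695.447ms

1. 0.0ms @ 0 + 565.149ms (12/7)
2. 565.149ms @ 12/7 + 282.575ms (6/7)
3. 847.724ms @ 18/7 + 282.575ms (6/7)
4. 1130.298ms @ 24/7 + 565.149ms (12/7)
5. 1695.447ms @ 36/7 + 282.575ms (6/7)
6. 1978.022ms @ 6 + 282.575ms (6/7)
7. 2260.597ms @ 48/7 + 282.575ms (6/7)
8. 2543.171ms @ 54/7 + 282.575ms (6/7)
9. 2825.746ms @ 60/7 + 282.575ms (6/7)
10. 3108.32ms @ 66/7 + 282.575ms (6/7)
11. 3390.895ms @ 72/7 + 282.575ms (6/7)
12. 3673.469ms @ 78/7 + 282.575ms (6/7)
13. 3956.044ms @ 12 + 395.604ms (6/5)
14. 4351.648ms @ 66/5 + 395.604ms (6/5)
15. 4747.253ms @ 72/5 + 395.604ms (6/5)
16. 5142.857ms @ 78/5 + 395.604ms (6/5)
17. 5538.462ms @ 84/5 + 395.604ms (6/5)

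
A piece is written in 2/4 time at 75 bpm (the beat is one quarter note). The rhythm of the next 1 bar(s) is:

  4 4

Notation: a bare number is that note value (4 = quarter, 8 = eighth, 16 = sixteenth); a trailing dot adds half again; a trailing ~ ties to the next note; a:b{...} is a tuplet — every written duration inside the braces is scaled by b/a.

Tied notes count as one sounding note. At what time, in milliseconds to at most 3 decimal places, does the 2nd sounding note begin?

1. 0.0ms @ 0 + 800.0ms (1)
2. 800.0ms @ 1 + 800.0ms (1)

note 2 onset = 1b = 800.0ms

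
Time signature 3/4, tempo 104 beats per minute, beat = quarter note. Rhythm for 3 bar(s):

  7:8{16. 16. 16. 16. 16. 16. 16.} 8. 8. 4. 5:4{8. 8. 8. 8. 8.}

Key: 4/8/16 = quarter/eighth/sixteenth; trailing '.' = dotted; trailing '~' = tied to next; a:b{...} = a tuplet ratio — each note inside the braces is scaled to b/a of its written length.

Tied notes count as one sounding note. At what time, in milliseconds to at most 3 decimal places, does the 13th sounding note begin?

1. 0.0ms @ 0 + 247.253ms (3/7)
2. 247.253ms @ 3/7 + 247.253ms (3/7)
3. 494.505ms @ 6/7 + 247.253ms (3/7)
4. 741.758ms @ 9/7 + 247.253ms (3/7)
5. 989.011ms @ 12/7 + 247.253ms (3/7)
6. 1236.264ms @ 15/7 + 247.253ms (3/7)
7. 1483.516ms @ 18/7 + 247.253ms (3/7)
8. 1730.769ms @ 3 + 432.692ms (3/4)
9. 2163.462ms @ 15/4 + 432.692ms (3/4)
10. 2596.154ms @ 9/2 + 865.385ms (3/2)
11. 3461.538ms @ 6 + 346.154ms (3/5)
12. 3807.692ms @ 33/5 + 346.154ms (3/5)
13. 4153.846ms @ 36/5 + 346.154ms (3/5)
14. 4500.0ms @ 39/5 + 346.154ms (3/5)
15. 4846.154ms @ 42/5 + 346.154ms (3/5)

note 13 onset = 36/5b = 4153.846ms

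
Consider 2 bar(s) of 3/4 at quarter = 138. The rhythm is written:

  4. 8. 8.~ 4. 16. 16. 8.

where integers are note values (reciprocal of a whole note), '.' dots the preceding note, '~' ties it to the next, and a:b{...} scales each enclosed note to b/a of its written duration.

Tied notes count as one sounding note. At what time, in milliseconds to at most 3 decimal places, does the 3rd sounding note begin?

note 3 onset = 9/4b = 978.261ms

1. 0.0ms @ 0 + 652.174ms (3/2)
2. 652.174ms @ 3/2 + 326.087ms (3/4)
3. 978.261ms @ 9/4 + 978.261ms (9/4)
4. 1956.522ms @ 9/2 + 163.043ms (3/8)
5. 2119.565ms @ 39/8 + 163.043ms (3/8)
6. 2282.609ms @ 21/4 + 326.087ms (3/4)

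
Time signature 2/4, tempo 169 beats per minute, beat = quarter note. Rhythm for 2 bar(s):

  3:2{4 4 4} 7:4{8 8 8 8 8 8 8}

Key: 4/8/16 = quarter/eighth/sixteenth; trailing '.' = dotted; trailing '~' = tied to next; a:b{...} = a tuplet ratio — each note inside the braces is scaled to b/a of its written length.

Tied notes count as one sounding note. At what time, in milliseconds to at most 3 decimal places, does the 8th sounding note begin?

note 8 onset = 22/7b = 1115.807ms

1. 0.0ms @ 0 + 236.686ms (2/3)
2. 236.686ms @ 2/3 + 236.686ms (2/3)
3. 473.373ms @ 4/3 + 236.686ms (2/3)
4. 710.059ms @ 2 + 101.437ms (2/7)
5. 811.496ms @ 16/7 + 101.437ms (2/7)
6. 912.933ms @ 18/7 + 101.437ms (2/7)
7. 1014.37ms @ 20/7 + 101.437ms (2/7)
8. 1115.807ms @ 22/7 + 101.437ms (2/7)
9. 1217.244ms @ 24/7 + 101.437ms (2/7)
10. 1318.681ms @ 26/7 + 101.437ms (2/7)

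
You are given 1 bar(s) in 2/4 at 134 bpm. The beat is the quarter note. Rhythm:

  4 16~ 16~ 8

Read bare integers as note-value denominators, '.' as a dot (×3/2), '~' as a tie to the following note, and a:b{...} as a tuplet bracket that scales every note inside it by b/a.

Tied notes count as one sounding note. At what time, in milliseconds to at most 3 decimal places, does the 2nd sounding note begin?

note 2 onset = 1b = 447.761ms

1. 0.0ms @ 0 + 447.761ms (1)
2. 447.761ms @ 1 + 447.761ms (1)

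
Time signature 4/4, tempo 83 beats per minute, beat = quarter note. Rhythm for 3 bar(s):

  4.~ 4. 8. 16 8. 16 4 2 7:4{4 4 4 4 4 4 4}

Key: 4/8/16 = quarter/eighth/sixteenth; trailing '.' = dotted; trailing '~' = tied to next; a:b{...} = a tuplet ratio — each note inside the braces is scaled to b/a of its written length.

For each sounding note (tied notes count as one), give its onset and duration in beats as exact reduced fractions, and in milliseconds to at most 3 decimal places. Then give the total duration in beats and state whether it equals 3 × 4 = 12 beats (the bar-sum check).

1) 0.0ms=0b +2168.675ms=3b
2) 2168.675ms=3b +542.169ms=3/4b
3) 2710.843ms=15/4b +180.723ms=1/4b
4) 2891.566ms=4b +542.169ms=3/4b
5) 3433.735ms=19/4b +180.723ms=1/4b
6) 3614.458ms=5b +722.892ms=1b
7) 4337.349ms=6b +1445.783ms=2b
8) 5783.133ms=8b +413.081ms=4/7b
9) 6196.213ms=60/7b +413.081ms=4/7b
10) 6609.294ms=64/7b +413.081ms=4/7b
11) 7022.375ms=68/7b +413.081ms=4/7b
12) 7435.456ms=72/7b +413.081ms=4/7b
13) 7848.537ms=76/7b +413.081ms=4/7b
14) 8261.618ms=80/7b +413.081ms=4/7b
Σ=12b of 12 (83bpm 4/4) — PASS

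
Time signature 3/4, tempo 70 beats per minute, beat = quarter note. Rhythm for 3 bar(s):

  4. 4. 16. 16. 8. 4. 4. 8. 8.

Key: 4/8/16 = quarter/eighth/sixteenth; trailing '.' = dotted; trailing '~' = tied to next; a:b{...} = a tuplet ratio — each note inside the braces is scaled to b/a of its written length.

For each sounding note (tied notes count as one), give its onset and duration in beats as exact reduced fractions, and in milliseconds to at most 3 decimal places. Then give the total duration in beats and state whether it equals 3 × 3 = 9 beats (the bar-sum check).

1) 0.0ms=0b +1285.714ms=3/2b
2) 1285.714ms=3/2b +1285.714ms=3/2b
3) 2571.429ms=3b +321.429ms=3/8b
4) 2892.857ms=27/8b +321.429ms=3/8b
5) 3214.286ms=15/4b +642.857ms=3/4b
6) 3857.143ms=9/2b +1285.714ms=3/2b
7) 5142.857ms=6b +1285.714ms=3/2b
8) 6428.571ms=15/2b +642.857ms=3/4b
9) 7071.429ms=33/4b +642.857ms=3/4b
Σ=9b of 9 (70bpm 3/4) — PASS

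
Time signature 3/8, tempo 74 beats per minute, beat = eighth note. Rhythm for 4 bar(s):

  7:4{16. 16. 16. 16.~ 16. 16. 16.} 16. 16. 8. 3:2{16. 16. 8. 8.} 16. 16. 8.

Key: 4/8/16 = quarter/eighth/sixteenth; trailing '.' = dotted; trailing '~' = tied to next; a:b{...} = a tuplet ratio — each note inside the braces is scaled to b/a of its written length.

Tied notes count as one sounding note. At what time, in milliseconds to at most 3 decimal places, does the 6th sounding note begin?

1. 0.0ms @ 0 + 347.49ms (3/7)
2. 347.49ms @ 3/7 + 347.49ms (3/7)
3. 694.981ms @ 6/7 + 347.49ms (3/7)
4. 1042.471ms @ 9/7 + 694.981ms (6/7)
5. 1737.452ms @ 15/7 + 347.49ms (3/7)
6. 2084.942ms @ 18/7 + 347.49ms (3/7)
7. 2432.432ms @ 3 + 608.108ms (3/4)
8. 3040.541ms @ 15/4 + 608.108ms (3/4)
9. 3648.649ms @ 9/2 + 1216.216ms (3/2)
10. 4864.865ms @ 6 + 405.405ms (1/2)
11. 5270.27ms @ 13/2 + 405.405ms (1/2)
12. 5675.676ms @ 7 + 810.811ms (1)
13. 6486.486ms @ 8 + 810.811ms (1)
14. 7297.297ms @ 9 + 608.108ms (3/4)
15. 7905.405ms @ 39/4 + 608.108ms (3/4)
16. 8513.514ms @ 21/2 + 1216.216ms (3/2)

note 6 onset = 18/7b = 2084.942ms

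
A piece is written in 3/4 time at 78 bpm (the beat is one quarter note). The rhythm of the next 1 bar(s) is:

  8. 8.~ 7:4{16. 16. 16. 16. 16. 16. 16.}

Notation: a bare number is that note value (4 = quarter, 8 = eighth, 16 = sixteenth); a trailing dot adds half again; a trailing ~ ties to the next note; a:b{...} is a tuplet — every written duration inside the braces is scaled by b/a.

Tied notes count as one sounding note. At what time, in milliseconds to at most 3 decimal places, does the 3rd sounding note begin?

note 3 onset = 12/7b = 1318.681ms

1. 0.0ms @ 0 + 576.923ms (3/4)
2. 576.923ms @ 3/4 + 741.758ms (27/28)
3. 1318.681ms @ 12/7 + 164.835ms (3/14)
4. 1483.516ms @ 27/14 + 164.835ms (3/14)
5. 1648.352ms @ 15/7 + 164.835ms (3/14)
6. 1813.187ms @ 33/14 + 164.835ms (3/14)
7. 1978.022ms @ 18/7 + 164.835ms (3/14)
8. 2142.857ms @ 39/14 + 164.835ms (3/14)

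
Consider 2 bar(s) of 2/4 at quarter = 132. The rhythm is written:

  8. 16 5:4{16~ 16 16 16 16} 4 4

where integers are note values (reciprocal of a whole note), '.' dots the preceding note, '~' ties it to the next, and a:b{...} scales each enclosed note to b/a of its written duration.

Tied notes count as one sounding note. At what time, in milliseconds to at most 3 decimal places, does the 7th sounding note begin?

1. 0.0ms @ 0 + 340.909ms (3/4)
2. 340.909ms @ 3/4 + 113.636ms (1/4)
3. 454.545ms @ 1 + 181.818ms (2/5)
4. 636.364ms @ 7/5 + 90.909ms (1/5)
5. 727.273ms @ 8/5 + 90.909ms (1/5)
6. 818.182ms @ 9/5 + 90.909ms (1/5)
7. 909.091ms @ 2 + 454.545ms (1)
8. 1363.636ms @ 3 + 454.545ms (1)

note 7 onset = 2b = 909.091ms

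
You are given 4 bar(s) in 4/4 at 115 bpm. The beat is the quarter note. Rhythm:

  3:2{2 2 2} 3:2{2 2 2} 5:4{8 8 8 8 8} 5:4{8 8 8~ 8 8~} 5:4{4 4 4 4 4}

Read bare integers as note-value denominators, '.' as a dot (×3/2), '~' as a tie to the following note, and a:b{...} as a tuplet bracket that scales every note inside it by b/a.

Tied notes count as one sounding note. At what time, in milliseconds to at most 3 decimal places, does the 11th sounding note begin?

note 11 onset = 48/5b = 5008.696ms

1. 0.0ms @ 0 + 695.652ms (4/3)
2. 695.652ms @ 4/3 + 695.652ms (4/3)
3. 1391.304ms @ 8/3 + 695.652ms (4/3)
4. 2086.957ms @ 4 + 695.652ms (4/3)
5. 2782.609ms @ 16/3 + 695.652ms (4/3)
6. 3478.261ms @ 20/3 + 695.652ms (4/3)
7. 4173.913ms @ 8 + 208.696ms (2/5)
8. 4382.609ms @ 42/5 + 208.696ms (2/5)
9. 4591.304ms @ 44/5 + 208.696ms (2/5)
10. 4800.0ms @ 46/5 + 208.696ms (2/5)
11. 5008.696ms @ 48/5 + 208.696ms (2/5)
12. 5217.391ms @ 10 + 208.696ms (2/5)
13. 5426.087ms @ 52/5 + 208.696ms (2/5)
14. 5634.783ms @ 54/5 + 417.391ms (4/5)
15. 6052.174ms @ 58/5 + 626.087ms (6/5)
16. 6678.261ms @ 64/5 + 417.391ms (4/5)
17. 7095.652ms @ 68/5 + 417.391ms (4/5)
18. 7513.043ms @ 72/5 + 417.391ms (4/5)
19. 7930.435ms @ 76/5 + 417.391ms (4/5)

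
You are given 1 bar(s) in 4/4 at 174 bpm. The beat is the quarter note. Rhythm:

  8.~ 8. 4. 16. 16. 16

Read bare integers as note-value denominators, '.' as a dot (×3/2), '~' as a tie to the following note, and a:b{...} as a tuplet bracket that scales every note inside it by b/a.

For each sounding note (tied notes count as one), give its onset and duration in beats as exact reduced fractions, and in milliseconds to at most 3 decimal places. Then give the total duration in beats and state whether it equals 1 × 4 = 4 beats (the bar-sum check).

1) 0.0ms=0b +517.241ms=3/2b
2) 517.241ms=3/2b +517.241ms=3/2b
3) 1034.483ms=3b +129.31ms=3/8b
4) 1163.793ms=27/8b +129.31ms=3/8b
5) 1293.103ms=15/4b +86.207ms=1/4b
Σ=4b of 4 (174bpm 4/4) — PASS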